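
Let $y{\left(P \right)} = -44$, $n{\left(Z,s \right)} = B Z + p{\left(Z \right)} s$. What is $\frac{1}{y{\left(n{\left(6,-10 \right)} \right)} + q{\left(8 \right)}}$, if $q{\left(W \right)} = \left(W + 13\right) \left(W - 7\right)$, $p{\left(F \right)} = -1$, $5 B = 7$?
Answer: $- \frac{1}{23} \approx -0.043478$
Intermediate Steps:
$B = \frac{7}{5}$ ($B = \frac{1}{5} \cdot 7 = \frac{7}{5} \approx 1.4$)
$n{\left(Z,s \right)} = - s + \frac{7 Z}{5}$ ($n{\left(Z,s \right)} = \frac{7 Z}{5} - s = - s + \frac{7 Z}{5}$)
$q{\left(W \right)} = \left(-7 + W\right) \left(13 + W\right)$ ($q{\left(W \right)} = \left(13 + W\right) \left(-7 + W\right) = \left(-7 + W\right) \left(13 + W\right)$)
$\frac{1}{y{\left(n{\left(6,-10 \right)} \right)} + q{\left(8 \right)}} = \frac{1}{-44 + \left(-91 + 8^{2} + 6 \cdot 8\right)} = \frac{1}{-44 + \left(-91 + 64 + 48\right)} = \frac{1}{-44 + 21} = \frac{1}{-23} = - \frac{1}{23}$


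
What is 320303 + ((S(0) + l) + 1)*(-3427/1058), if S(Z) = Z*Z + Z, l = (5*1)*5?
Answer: 7365032/23 ≈ 3.2022e+5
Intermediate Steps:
l = 25 (l = 5*5 = 25)
S(Z) = Z + Z**2 (S(Z) = Z**2 + Z = Z + Z**2)
320303 + ((S(0) + l) + 1)*(-3427/1058) = 320303 + ((0*(1 + 0) + 25) + 1)*(-3427/1058) = 320303 + ((0*1 + 25) + 1)*(-3427*1/1058) = 320303 + ((0 + 25) + 1)*(-149/46) = 320303 + (25 + 1)*(-149/46) = 320303 + 26*(-149/46) = 320303 - 1937/23 = 7365032/23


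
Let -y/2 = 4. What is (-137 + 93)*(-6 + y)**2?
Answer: -8624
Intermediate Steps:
y = -8 (y = -2*4 = -8)
(-137 + 93)*(-6 + y)**2 = (-137 + 93)*(-6 - 8)**2 = -44*(-14)**2 = -44*196 = -8624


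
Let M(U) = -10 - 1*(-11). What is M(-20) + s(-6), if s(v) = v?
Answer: -5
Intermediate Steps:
M(U) = 1 (M(U) = -10 + 11 = 1)
M(-20) + s(-6) = 1 - 6 = -5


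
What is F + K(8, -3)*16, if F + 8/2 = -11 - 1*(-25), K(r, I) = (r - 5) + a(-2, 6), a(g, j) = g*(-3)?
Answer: 154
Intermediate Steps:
a(g, j) = -3*g
K(r, I) = 1 + r (K(r, I) = (r - 5) - 3*(-2) = (-5 + r) + 6 = 1 + r)
F = 10 (F = -4 + (-11 - 1*(-25)) = -4 + (-11 + 25) = -4 + 14 = 10)
F + K(8, -3)*16 = 10 + (1 + 8)*16 = 10 + 9*16 = 10 + 144 = 154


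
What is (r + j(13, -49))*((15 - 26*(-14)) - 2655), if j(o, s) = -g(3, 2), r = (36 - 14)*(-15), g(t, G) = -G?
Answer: 746528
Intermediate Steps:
r = -330 (r = 22*(-15) = -330)
j(o, s) = 2 (j(o, s) = -(-1)*2 = -1*(-2) = 2)
(r + j(13, -49))*((15 - 26*(-14)) - 2655) = (-330 + 2)*((15 - 26*(-14)) - 2655) = -328*((15 + 364) - 2655) = -328*(379 - 2655) = -328*(-2276) = 746528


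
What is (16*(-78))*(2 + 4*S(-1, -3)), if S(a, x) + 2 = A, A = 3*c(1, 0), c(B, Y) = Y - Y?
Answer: 7488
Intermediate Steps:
c(B, Y) = 0
A = 0 (A = 3*0 = 0)
S(a, x) = -2 (S(a, x) = -2 + 0 = -2)
(16*(-78))*(2 + 4*S(-1, -3)) = (16*(-78))*(2 + 4*(-2)) = -1248*(2 - 8) = -1248*(-6) = 7488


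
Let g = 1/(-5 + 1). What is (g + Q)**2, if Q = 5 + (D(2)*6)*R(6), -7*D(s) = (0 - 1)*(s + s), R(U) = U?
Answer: 502681/784 ≈ 641.17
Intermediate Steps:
g = -1/4 (g = 1/(-4) = -1/4 ≈ -0.25000)
D(s) = 2*s/7 (D(s) = -(0 - 1)*(s + s)/7 = -(-1)*2*s/7 = -(-2)*s/7 = 2*s/7)
Q = 179/7 (Q = 5 + (((2/7)*2)*6)*6 = 5 + ((4/7)*6)*6 = 5 + (24/7)*6 = 5 + 144/7 = 179/7 ≈ 25.571)
(g + Q)**2 = (-1/4 + 179/7)**2 = (709/28)**2 = 502681/784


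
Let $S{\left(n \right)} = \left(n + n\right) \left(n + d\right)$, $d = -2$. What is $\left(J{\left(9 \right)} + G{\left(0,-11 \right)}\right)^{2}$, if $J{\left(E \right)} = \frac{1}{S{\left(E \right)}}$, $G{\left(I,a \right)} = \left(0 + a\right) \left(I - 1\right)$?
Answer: $\frac{1923769}{15876} \approx 121.17$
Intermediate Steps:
$S{\left(n \right)} = 2 n \left(-2 + n\right)$ ($S{\left(n \right)} = \left(n + n\right) \left(n - 2\right) = 2 n \left(-2 + n\right)$)
$G{\left(I,a \right)} = a \left(-1 + I\right)$
$J{\left(E \right)} = \frac{1}{2 E \left(-2 + E\right)}$
$\left(J{\left(9 \right)} + G{\left(0,-11 \right)}\right)^{2} = \left(\frac{1}{2 \cdot 9 \left(-2 + 9\right)} - 11 \left(-1 + 0\right)\right)^{2} = \left(\frac{1}{2} \cdot \frac{1}{9} \cdot \frac{1}{7} - -11\right)^{2} = \left(\frac{1}{2} \cdot \frac{1}{9} \cdot \frac{1}{7} + 11\right)^{2} = \left(\frac{1}{126} + 11\right)^{2} = \left(\frac{1387}{126}\right)^{2} = \frac{1923769}{15876}$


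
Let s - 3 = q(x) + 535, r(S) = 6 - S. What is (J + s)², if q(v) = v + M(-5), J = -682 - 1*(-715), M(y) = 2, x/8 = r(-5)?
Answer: 436921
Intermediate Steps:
x = 88 (x = 8*(6 - 1*(-5)) = 8*(6 + 5) = 8*11 = 88)
J = 33 (J = -682 + 715 = 33)
q(v) = 2 + v (q(v) = v + 2 = 2 + v)
s = 628 (s = 3 + ((2 + 88) + 535) = 3 + (90 + 535) = 3 + 625 = 628)
(J + s)² = (33 + 628)² = 661² = 436921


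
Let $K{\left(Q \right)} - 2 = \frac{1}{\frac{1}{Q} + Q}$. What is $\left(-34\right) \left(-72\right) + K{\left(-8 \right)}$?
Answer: $\frac{159242}{65} \approx 2449.9$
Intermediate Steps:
$K{\left(Q \right)} = 2 + \frac{1}{Q + \frac{1}{Q}}$ ($K{\left(Q \right)} = 2 + \frac{1}{\frac{1}{Q} + Q} = 2 + \frac{1}{Q + \frac{1}{Q}}$)
$\left(-34\right) \left(-72\right) + K{\left(-8 \right)} = \left(-34\right) \left(-72\right) + \frac{2 - 8 + 2 \left(-8\right)^{2}}{1 + \left(-8\right)^{2}} = 2448 + \frac{2 - 8 + 2 \cdot 64}{1 + 64} = 2448 + \frac{2 - 8 + 128}{65} = 2448 + \frac{1}{65} \cdot 122 = 2448 + \frac{122}{65} = \frac{159242}{65}$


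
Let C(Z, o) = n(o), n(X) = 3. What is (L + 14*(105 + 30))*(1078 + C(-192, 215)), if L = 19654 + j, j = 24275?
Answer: 49530339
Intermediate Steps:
C(Z, o) = 3
L = 43929 (L = 19654 + 24275 = 43929)
(L + 14*(105 + 30))*(1078 + C(-192, 215)) = (43929 + 14*(105 + 30))*(1078 + 3) = (43929 + 14*135)*1081 = (43929 + 1890)*1081 = 45819*1081 = 49530339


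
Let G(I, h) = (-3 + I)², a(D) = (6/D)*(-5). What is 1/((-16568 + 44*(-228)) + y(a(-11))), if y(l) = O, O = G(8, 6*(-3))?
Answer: -1/26575 ≈ -3.7629e-5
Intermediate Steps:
a(D) = -30/D
O = 25 (O = (-3 + 8)² = 5² = 25)
y(l) = 25
1/((-16568 + 44*(-228)) + y(a(-11))) = 1/((-16568 + 44*(-228)) + 25) = 1/((-16568 - 10032) + 25) = 1/(-26600 + 25) = 1/(-26575) = -1/26575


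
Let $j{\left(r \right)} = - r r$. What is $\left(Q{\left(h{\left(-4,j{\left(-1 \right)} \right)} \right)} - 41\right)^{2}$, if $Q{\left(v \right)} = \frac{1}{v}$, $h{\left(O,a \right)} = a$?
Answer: $1764$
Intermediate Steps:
$j{\left(r \right)} = - r^{2}$
$\left(Q{\left(h{\left(-4,j{\left(-1 \right)} \right)} \right)} - 41\right)^{2} = \left(\frac{1}{\left(-1\right) \left(-1\right)^{2}} - 41\right)^{2} = \left(\frac{1}{\left(-1\right) 1} - 41\right)^{2} = \left(\frac{1}{-1} - 41\right)^{2} = \left(-1 - 41\right)^{2} = \left(-42\right)^{2} = 1764$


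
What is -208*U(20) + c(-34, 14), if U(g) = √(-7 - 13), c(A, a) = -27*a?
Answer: -378 - 416*I*√5 ≈ -378.0 - 930.2*I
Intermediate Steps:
U(g) = 2*I*√5 (U(g) = √(-20) = 2*I*√5)
-208*U(20) + c(-34, 14) = -416*I*√5 - 27*14 = -416*I*√5 - 378 = -378 - 416*I*√5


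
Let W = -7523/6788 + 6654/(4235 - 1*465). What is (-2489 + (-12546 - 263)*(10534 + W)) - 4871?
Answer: -1726682505903269/12795380 ≈ -1.3495e+8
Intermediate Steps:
W = 8402821/12795380 (W = -7523*1/6788 + 6654/(4235 - 465) = -7523/6788 + 6654/3770 = -7523/6788 + 6654*(1/3770) = -7523/6788 + 3327/1885 = 8402821/12795380 ≈ 0.65671)
(-2489 + (-12546 - 263)*(10534 + W)) - 4871 = (-2489 + (-12546 - 263)*(10534 + 8402821/12795380)) - 4871 = (-2489 - 12809*134794935741/12795380) - 4871 = (-2489 - 1726588331906469/12795380) - 4871 = -1726620179607289/12795380 - 4871 = -1726682505903269/12795380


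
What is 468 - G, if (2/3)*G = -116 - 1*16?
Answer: 666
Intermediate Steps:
G = -198 (G = 3*(-116 - 1*16)/2 = 3*(-116 - 16)/2 = (3/2)*(-132) = -198)
468 - G = 468 - 1*(-198) = 468 + 198 = 666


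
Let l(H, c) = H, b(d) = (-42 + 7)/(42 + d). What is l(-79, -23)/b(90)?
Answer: 10428/35 ≈ 297.94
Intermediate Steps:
b(d) = -35/(42 + d)
l(-79, -23)/b(90) = -79/((-35/(42 + 90))) = -79/((-35/132)) = -79/((-35*1/132)) = -79/(-35/132) = -79*(-132/35) = 10428/35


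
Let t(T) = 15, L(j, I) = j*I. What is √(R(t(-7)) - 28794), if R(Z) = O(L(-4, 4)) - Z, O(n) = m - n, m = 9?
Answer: 4*I*√1799 ≈ 169.66*I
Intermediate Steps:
L(j, I) = I*j
O(n) = 9 - n
R(Z) = 25 - Z (R(Z) = (9 - 4*(-4)) - Z = (9 - 1*(-16)) - Z = (9 + 16) - Z = 25 - Z)
√(R(t(-7)) - 28794) = √((25 - 1*15) - 28794) = √((25 - 15) - 28794) = √(10 - 28794) = √(-28784) = 4*I*√1799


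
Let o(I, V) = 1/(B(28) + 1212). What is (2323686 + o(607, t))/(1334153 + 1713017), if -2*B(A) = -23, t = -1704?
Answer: 2843029822/3728212495 ≈ 0.76257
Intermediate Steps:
B(A) = 23/2 (B(A) = -1/2*(-23) = 23/2)
o(I, V) = 2/2447 (o(I, V) = 1/(23/2 + 1212) = 1/(2447/2) = 2/2447)
(2323686 + o(607, t))/(1334153 + 1713017) = (2323686 + 2/2447)/(1334153 + 1713017) = (5686059644/2447)/3047170 = (5686059644/2447)*(1/3047170) = 2843029822/3728212495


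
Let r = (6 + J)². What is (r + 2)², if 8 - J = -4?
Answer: 106276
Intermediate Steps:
J = 12 (J = 8 - 1*(-4) = 8 + 4 = 12)
r = 324 (r = (6 + 12)² = 18² = 324)
(r + 2)² = (324 + 2)² = 326² = 106276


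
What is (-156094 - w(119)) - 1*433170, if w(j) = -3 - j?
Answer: -589142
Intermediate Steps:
(-156094 - w(119)) - 1*433170 = (-156094 - (-3 - 1*119)) - 1*433170 = (-156094 - (-3 - 119)) - 433170 = (-156094 - 1*(-122)) - 433170 = (-156094 + 122) - 433170 = -155972 - 433170 = -589142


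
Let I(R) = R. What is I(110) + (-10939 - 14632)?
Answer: -25461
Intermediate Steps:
I(110) + (-10939 - 14632) = 110 + (-10939 - 14632) = 110 - 25571 = -25461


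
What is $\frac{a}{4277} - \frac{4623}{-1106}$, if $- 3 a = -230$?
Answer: $\frac{1215757}{289614} \approx 4.1979$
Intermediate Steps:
$a = \frac{230}{3}$ ($a = \left(- \frac{1}{3}\right) \left(-230\right) = \frac{230}{3} \approx 76.667$)
$\frac{a}{4277} - \frac{4623}{-1106} = \frac{230}{3 \cdot 4277} - \frac{4623}{-1106} = \frac{230}{3} \cdot \frac{1}{4277} - - \frac{4623}{1106} = \frac{230}{12831} + \frac{4623}{1106} = \frac{1215757}{289614}$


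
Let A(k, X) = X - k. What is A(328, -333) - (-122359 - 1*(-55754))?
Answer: 65944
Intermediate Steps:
A(328, -333) - (-122359 - 1*(-55754)) = (-333 - 1*328) - (-122359 - 1*(-55754)) = (-333 - 328) - (-122359 + 55754) = -661 - 1*(-66605) = -661 + 66605 = 65944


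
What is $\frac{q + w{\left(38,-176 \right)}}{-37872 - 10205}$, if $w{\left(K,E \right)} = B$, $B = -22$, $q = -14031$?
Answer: $\frac{14053}{48077} \approx 0.2923$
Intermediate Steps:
$w{\left(K,E \right)} = -22$
$\frac{q + w{\left(38,-176 \right)}}{-37872 - 10205} = \frac{-14031 - 22}{-37872 - 10205} = - \frac{14053}{-48077} = \left(-14053\right) \left(- \frac{1}{48077}\right) = \frac{14053}{48077}$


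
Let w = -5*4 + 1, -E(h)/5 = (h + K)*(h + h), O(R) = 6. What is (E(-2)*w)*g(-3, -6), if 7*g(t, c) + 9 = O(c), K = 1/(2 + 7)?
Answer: -6460/21 ≈ -307.62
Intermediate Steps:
K = ⅑ (K = 1/9 = ⅑ ≈ 0.11111)
E(h) = -10*h*(⅑ + h) (E(h) = -5*(h + ⅑)*(h + h) = -5*(⅑ + h)*2*h = -10*h*(⅑ + h))
g(t, c) = -3/7 (g(t, c) = -9/7 + (⅐)*6 = -9/7 + 6/7 = -3/7)
w = -19 (w = -20 + 1 = -19)
(E(-2)*w)*g(-3, -6) = (-10/9*(-2)*(1 + 9*(-2))*(-19))*(-3/7) = (-10/9*(-2)*(1 - 18)*(-19))*(-3/7) = (-10/9*(-2)*(-17)*(-19))*(-3/7) = -340/9*(-19)*(-3/7) = (6460/9)*(-3/7) = -6460/21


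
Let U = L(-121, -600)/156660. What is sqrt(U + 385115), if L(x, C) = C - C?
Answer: sqrt(385115) ≈ 620.58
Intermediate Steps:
L(x, C) = 0
U = 0 (U = 0/156660 = 0*(1/156660) = 0)
sqrt(U + 385115) = sqrt(0 + 385115) = sqrt(385115)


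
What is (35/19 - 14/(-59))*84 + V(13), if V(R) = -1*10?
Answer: 184594/1121 ≈ 164.67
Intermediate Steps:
V(R) = -10
(35/19 - 14/(-59))*84 + V(13) = (35/19 - 14/(-59))*84 - 10 = (35*(1/19) - 14*(-1/59))*84 - 10 = (35/19 + 14/59)*84 - 10 = (2331/1121)*84 - 10 = 195804/1121 - 10 = 184594/1121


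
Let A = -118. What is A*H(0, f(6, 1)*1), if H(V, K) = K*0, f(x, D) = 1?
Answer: 0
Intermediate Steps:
H(V, K) = 0
A*H(0, f(6, 1)*1) = -118*0 = 0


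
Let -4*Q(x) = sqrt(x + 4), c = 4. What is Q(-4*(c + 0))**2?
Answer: -3/4 ≈ -0.75000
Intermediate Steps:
Q(x) = -sqrt(4 + x)/4 (Q(x) = -sqrt(x + 4)/4 = -sqrt(4 + x)/4)
Q(-4*(c + 0))**2 = (-sqrt(4 - 4*(4 + 0))/4)**2 = (-sqrt(4 - 4*4)/4)**2 = (-sqrt(4 - 16)/4)**2 = (-I*sqrt(3)/2)**2 = -3/4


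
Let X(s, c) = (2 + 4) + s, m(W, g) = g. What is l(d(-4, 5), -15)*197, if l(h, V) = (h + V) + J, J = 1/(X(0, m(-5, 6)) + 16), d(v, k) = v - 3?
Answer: -95151/22 ≈ -4325.0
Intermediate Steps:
X(s, c) = 6 + s
d(v, k) = -3 + v
J = 1/22 (J = 1/((6 + 0) + 16) = 1/(6 + 16) = 1/22 ≈ 0.045455)
l(h, V) = 1/22 + V + h (l(h, V) = (h + V) + 1/22 = (V + h) + 1/22 = 1/22 + V + h)
l(d(-4, 5), -15)*197 = (1/22 - 15 + (-3 - 4))*197 = (1/22 - 15 - 7)*197 = -483/22*197 = -95151/22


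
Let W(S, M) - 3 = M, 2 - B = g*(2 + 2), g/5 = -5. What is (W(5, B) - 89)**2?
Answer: 256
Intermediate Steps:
g = -25 (g = 5*(-5) = -25)
B = 102 (B = 2 - (-25)*(2 + 2) = 2 - (-25)*4 = 2 - 1*(-100) = 2 + 100 = 102)
W(S, M) = 3 + M
(W(5, B) - 89)**2 = ((3 + 102) - 89)**2 = (105 - 89)**2 = 16**2 = 256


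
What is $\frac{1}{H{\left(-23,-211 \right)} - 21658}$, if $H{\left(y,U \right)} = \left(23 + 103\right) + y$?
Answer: $- \frac{1}{21555} \approx -4.6393 \cdot 10^{-5}$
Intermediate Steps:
$H{\left(y,U \right)} = 126 + y$
$\frac{1}{H{\left(-23,-211 \right)} - 21658} = \frac{1}{\left(126 - 23\right) - 21658} = \frac{1}{103 - 21658} = \frac{1}{-21555} = - \frac{1}{21555}$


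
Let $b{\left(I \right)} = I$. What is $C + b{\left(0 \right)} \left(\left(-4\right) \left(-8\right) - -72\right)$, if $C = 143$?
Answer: $143$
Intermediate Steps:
$C + b{\left(0 \right)} \left(\left(-4\right) \left(-8\right) - -72\right) = 143 + 0 \left(\left(-4\right) \left(-8\right) - -72\right) = 143 + 0 \left(32 + 72\right) = 143 + 0 \cdot 104 = 143 + 0 = 143$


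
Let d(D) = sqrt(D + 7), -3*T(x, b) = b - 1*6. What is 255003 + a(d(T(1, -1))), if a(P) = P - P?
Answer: 255003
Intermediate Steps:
T(x, b) = 2 - b/3 (T(x, b) = -(b - 1*6)/3 = -(b - 6)/3 = -(-6 + b)/3 = 2 - b/3)
d(D) = sqrt(7 + D)
a(P) = 0
255003 + a(d(T(1, -1))) = 255003 + 0 = 255003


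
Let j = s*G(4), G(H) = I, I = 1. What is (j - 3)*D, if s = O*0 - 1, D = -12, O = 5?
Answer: 48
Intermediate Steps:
G(H) = 1
s = -1 (s = 5*0 - 1 = 0 - 1 = -1)
j = -1 (j = -1*1 = -1)
(j - 3)*D = (-1 - 3)*(-12) = -4*(-12) = 48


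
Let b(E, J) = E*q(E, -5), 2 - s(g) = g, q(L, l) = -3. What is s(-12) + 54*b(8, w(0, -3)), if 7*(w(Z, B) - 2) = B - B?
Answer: -1282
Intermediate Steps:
w(Z, B) = 2 (w(Z, B) = 2 + (B - B)/7 = 2 + (1/7)*0 = 2 + 0 = 2)
s(g) = 2 - g
b(E, J) = -3*E (b(E, J) = E*(-3) = -3*E)
s(-12) + 54*b(8, w(0, -3)) = (2 - 1*(-12)) + 54*(-3*8) = (2 + 12) + 54*(-24) = 14 - 1296 = -1282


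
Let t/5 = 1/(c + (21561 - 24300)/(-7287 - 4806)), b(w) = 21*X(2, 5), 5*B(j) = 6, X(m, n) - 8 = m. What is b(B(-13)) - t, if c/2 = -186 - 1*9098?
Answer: 3143565221/14969339 ≈ 210.00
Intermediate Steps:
X(m, n) = 8 + m
B(j) = 6/5 (B(j) = (⅕)*6 = 6/5)
b(w) = 210 (b(w) = 21*(8 + 2) = 21*10 = 210)
c = -18568 (c = 2*(-186 - 1*9098) = 2*(-186 - 9098) = 2*(-9284) = -18568)
t = -4031/14969339 (t = 5/(-18568 + (21561 - 24300)/(-7287 - 4806)) = 5/(-18568 - 2739/(-12093)) = 5/(-18568 - 2739*(-1/12093)) = 5/(-18568 + 913/4031) = 5/(-74846695/4031) = 5*(-4031/74846695) = -4031/14969339 ≈ -0.00026928)
b(B(-13)) - t = 210 - 1*(-4031/14969339) = 210 + 4031/14969339 = 3143565221/14969339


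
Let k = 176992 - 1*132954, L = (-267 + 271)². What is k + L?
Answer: 44054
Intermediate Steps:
L = 16 (L = 4² = 16)
k = 44038 (k = 176992 - 132954 = 44038)
k + L = 44038 + 16 = 44054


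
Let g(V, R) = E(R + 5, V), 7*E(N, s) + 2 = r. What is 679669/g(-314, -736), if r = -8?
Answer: -4757683/10 ≈ -4.7577e+5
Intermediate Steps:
E(N, s) = -10/7 (E(N, s) = -2/7 + (1/7)*(-8) = -2/7 - 8/7 = -10/7)
g(V, R) = -10/7
679669/g(-314, -736) = 679669/(-10/7) = 679669*(-7/10) = -4757683/10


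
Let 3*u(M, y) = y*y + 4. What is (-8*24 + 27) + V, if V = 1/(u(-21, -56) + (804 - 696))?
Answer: -571557/3464 ≈ -165.00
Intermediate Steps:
u(M, y) = 4/3 + y**2/3 (u(M, y) = (y*y + 4)/3 = (y**2 + 4)/3 = (4 + y**2)/3 = 4/3 + y**2/3)
V = 3/3464 (V = 1/((4/3 + (1/3)*(-56)**2) + (804 - 696)) = 1/((4/3 + (1/3)*3136) + 108) = 1/((4/3 + 3136/3) + 108) = 1/(3140/3 + 108) = 1/(3464/3) = 3/3464 ≈ 0.00086605)
(-8*24 + 27) + V = (-8*24 + 27) + 3/3464 = (-192 + 27) + 3/3464 = -165 + 3/3464 = -571557/3464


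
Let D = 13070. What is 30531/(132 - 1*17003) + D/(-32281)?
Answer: -1206075181/544612751 ≈ -2.2146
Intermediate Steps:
30531/(132 - 1*17003) + D/(-32281) = 30531/(132 - 1*17003) + 13070/(-32281) = 30531/(132 - 17003) + 13070*(-1/32281) = 30531/(-16871) - 13070/32281 = 30531*(-1/16871) - 13070/32281 = -30531/16871 - 13070/32281 = -1206075181/544612751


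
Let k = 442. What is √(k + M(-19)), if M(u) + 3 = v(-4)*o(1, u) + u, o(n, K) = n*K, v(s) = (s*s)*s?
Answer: 2*√409 ≈ 40.448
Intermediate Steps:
v(s) = s³ (v(s) = s²*s = s³)
o(n, K) = K*n
M(u) = -3 - 63*u (M(u) = -3 + ((-4)³*(u*1) + u) = -3 + (-64*u + u) = -3 - 63*u)
√(k + M(-19)) = √(442 + (-3 - 63*(-19))) = √(442 + (-3 + 1197)) = √(442 + 1194) = √1636 = 2*√409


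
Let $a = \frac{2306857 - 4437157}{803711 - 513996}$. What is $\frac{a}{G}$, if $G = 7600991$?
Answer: $- \frac{426060}{440424221513} \approx -9.6739 \cdot 10^{-7}$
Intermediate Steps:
$a = - \frac{426060}{57943}$ ($a = - \frac{2130300}{803711 - 513996} = - \frac{2130300}{289715} = \left(-2130300\right) \frac{1}{289715} = - \frac{426060}{57943} \approx -7.3531$)
$\frac{a}{G} = - \frac{426060}{57943 \cdot 7600991} = \left(- \frac{426060}{57943}\right) \frac{1}{7600991} = - \frac{426060}{440424221513}$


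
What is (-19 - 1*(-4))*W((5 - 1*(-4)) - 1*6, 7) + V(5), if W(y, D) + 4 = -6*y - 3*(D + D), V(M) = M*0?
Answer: 960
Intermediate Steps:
V(M) = 0
W(y, D) = -4 - 6*D - 6*y (W(y, D) = -4 + (-6*y - 3*(D + D)) = -4 + (-6*y - 6*D) = -4 + (-6*D - 6*y) = -4 - 6*D - 6*y)
(-19 - 1*(-4))*W((5 - 1*(-4)) - 1*6, 7) + V(5) = (-19 - 1*(-4))*(-4 - 6*7 - 6*((5 - 1*(-4)) - 1*6)) + 0 = (-19 + 4)*(-4 - 42 - 6*((5 + 4) - 6)) + 0 = -15*(-4 - 42 - 6*(9 - 6)) + 0 = -15*(-4 - 42 - 6*3) + 0 = -15*(-4 - 42 - 18) + 0 = -15*(-64) + 0 = 960 + 0 = 960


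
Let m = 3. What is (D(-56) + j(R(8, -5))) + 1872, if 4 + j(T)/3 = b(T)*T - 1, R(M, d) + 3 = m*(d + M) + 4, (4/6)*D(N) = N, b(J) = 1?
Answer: 1803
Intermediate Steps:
D(N) = 3*N/2
R(M, d) = 1 + 3*M + 3*d (R(M, d) = -3 + (3*(d + M) + 4) = -3 + (3*(M + d) + 4) = -3 + ((3*M + 3*d) + 4) = -3 + (4 + 3*M + 3*d) = 1 + 3*M + 3*d)
j(T) = -15 + 3*T (j(T) = -12 + 3*(1*T - 1) = -12 + 3*(T - 1) = -12 + 3*(-1 + T) = -12 + (-3 + 3*T) = -15 + 3*T)
(D(-56) + j(R(8, -5))) + 1872 = ((3/2)*(-56) + (-15 + 3*(1 + 3*8 + 3*(-5)))) + 1872 = (-84 + (-15 + 3*(1 + 24 - 15))) + 1872 = (-84 + (-15 + 3*10)) + 1872 = (-84 + (-15 + 30)) + 1872 = (-84 + 15) + 1872 = -69 + 1872 = 1803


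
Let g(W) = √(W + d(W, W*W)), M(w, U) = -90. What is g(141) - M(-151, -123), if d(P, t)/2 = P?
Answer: 90 + 3*√47 ≈ 110.57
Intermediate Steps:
d(P, t) = 2*P
g(W) = √3*√W (g(W) = √(W + 2*W) = √(3*W) = √3*√W)
g(141) - M(-151, -123) = √3*√141 - 1*(-90) = 3*√47 + 90 = 90 + 3*√47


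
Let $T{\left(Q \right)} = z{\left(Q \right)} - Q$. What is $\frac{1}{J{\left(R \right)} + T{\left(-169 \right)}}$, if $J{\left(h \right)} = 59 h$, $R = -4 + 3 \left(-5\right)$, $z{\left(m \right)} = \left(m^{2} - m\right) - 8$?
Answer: $\frac{1}{27770} \approx 3.601 \cdot 10^{-5}$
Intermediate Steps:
$z{\left(m \right)} = -8 + m^{2} - m$
$R = -19$ ($R = -4 - 15 = -19$)
$T{\left(Q \right)} = -8 + Q^{2} - 2 Q$ ($T{\left(Q \right)} = \left(-8 + Q^{2} - Q\right) - Q = -8 + Q^{2} - 2 Q$)
$\frac{1}{J{\left(R \right)} + T{\left(-169 \right)}} = \frac{1}{59 \left(-19\right) - \left(-330 - 28561\right)} = \frac{1}{-1121 + \left(-8 + 28561 + 338\right)} = \frac{1}{-1121 + 28891} = \frac{1}{27770}$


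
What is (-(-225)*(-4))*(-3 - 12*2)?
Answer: 24300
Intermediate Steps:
(-(-225)*(-4))*(-3 - 12*2) = (-45*20)*(-3 - 3*8) = -900*(-3 - 24) = -900*(-27) = 24300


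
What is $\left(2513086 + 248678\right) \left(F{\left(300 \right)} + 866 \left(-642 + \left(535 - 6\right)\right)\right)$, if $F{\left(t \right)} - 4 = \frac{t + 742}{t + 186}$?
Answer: $- \frac{21889742384588}{81} \approx -2.7024 \cdot 10^{11}$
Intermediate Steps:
$F{\left(t \right)} = 4 + \frac{742 + t}{186 + t}$ ($F{\left(t \right)} = 4 + \frac{t + 742}{t + 186} = 4 + \frac{742 + t}{186 + t}$)
$\left(2513086 + 248678\right) \left(F{\left(300 \right)} + 866 \left(-642 + \left(535 - 6\right)\right)\right) = \left(2513086 + 248678\right) \left(\frac{1486 + 5 \cdot 300}{186 + 300} + 866 \left(-642 + \left(535 - 6\right)\right)\right) = 2761764 \left(\frac{1486 + 1500}{486} + 866 \left(-642 + 529\right)\right) = 2761764 \left(\frac{1}{486} \cdot 2986 + 866 \left(-113\right)\right) = 2761764 \left(\frac{1493}{243} - 97858\right) = 2761764 \left(- \frac{23778001}{243}\right) = - \frac{21889742384588}{81}$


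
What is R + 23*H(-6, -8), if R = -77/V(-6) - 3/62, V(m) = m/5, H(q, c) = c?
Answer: -11149/93 ≈ -119.88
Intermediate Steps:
V(m) = m/5 (V(m) = m*(⅕) = m/5)
R = 5963/93 (R = -77/((⅕)*(-6)) - 3/62 = -77/(-6/5) - 3*1/62 = -77*(-⅚) - 3/62 = 385/6 - 3/62 = 5963/93 ≈ 64.118)
R + 23*H(-6, -8) = 5963/93 + 23*(-8) = 5963/93 - 184 = -11149/93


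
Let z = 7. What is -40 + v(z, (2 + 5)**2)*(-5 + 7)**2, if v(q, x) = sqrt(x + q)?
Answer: -40 + 8*sqrt(14) ≈ -10.067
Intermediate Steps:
v(q, x) = sqrt(q + x)
-40 + v(z, (2 + 5)**2)*(-5 + 7)**2 = -40 + sqrt(7 + (2 + 5)**2)*(-5 + 7)**2 = -40 + sqrt(7 + 7**2)*2**2 = -40 + sqrt(7 + 49)*4 = -40 + sqrt(56)*4 = -40 + (2*sqrt(14))*4 = -40 + 8*sqrt(14)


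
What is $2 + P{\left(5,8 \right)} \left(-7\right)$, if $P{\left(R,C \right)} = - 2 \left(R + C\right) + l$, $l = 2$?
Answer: $170$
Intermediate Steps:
$P{\left(R,C \right)} = 2 - 2 C - 2 R$ ($P{\left(R,C \right)} = - 2 \left(R + C\right) + 2 = - 2 \left(C + R\right) + 2 = \left(- 2 C - 2 R\right) + 2 = 2 - 2 C - 2 R$)
$2 + P{\left(5,8 \right)} \left(-7\right) = 2 + \left(2 - 16 - 10\right) \left(-7\right) = 2 - -168 = 2 + 168 = 170$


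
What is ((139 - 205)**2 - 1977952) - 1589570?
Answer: -3563166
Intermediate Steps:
((139 - 205)**2 - 1977952) - 1589570 = ((-66)**2 - 1977952) - 1589570 = (4356 - 1977952) - 1589570 = -1973596 - 1589570 = -3563166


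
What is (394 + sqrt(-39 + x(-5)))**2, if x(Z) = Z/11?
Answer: (4334 + I*sqrt(4774))**2/121 ≈ 1.552e+5 + 4949.7*I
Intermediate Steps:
x(Z) = Z/11 (x(Z) = Z*(1/11) = Z/11)
(394 + sqrt(-39 + x(-5)))**2 = (394 + sqrt(-39 + (1/11)*(-5)))**2 = (394 + sqrt(-39 - 5/11))**2 = (394 + sqrt(-434/11))**2 = (394 + I*sqrt(4774)/11)**2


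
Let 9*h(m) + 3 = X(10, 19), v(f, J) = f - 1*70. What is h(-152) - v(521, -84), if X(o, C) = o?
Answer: -4052/9 ≈ -450.22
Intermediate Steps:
v(f, J) = -70 + f (v(f, J) = f - 70 = -70 + f)
h(m) = 7/9 (h(m) = -1/3 + (1/9)*10 = -1/3 + 10/9 = 7/9)
h(-152) - v(521, -84) = 7/9 - (-70 + 521) = 7/9 - 1*451 = 7/9 - 451 = -4052/9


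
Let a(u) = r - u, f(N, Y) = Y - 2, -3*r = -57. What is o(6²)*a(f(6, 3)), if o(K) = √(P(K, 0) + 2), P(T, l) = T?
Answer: 18*√38 ≈ 110.96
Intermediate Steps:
r = 19 (r = -⅓*(-57) = 19)
o(K) = √(2 + K) (o(K) = √(K + 2) = √(2 + K))
f(N, Y) = -2 + Y
a(u) = 19 - u
o(6²)*a(f(6, 3)) = √(2 + 6²)*(19 - (-2 + 3)) = √(2 + 36)*(19 - 1*1) = √38*(19 - 1) = √38*18 = 18*√38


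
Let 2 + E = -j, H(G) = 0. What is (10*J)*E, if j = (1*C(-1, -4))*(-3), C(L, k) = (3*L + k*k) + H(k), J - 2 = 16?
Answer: 6660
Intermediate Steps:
J = 18 (J = 2 + 16 = 18)
C(L, k) = k² + 3*L (C(L, k) = (3*L + k*k) + 0 = (3*L + k²) + 0 = (k² + 3*L) + 0 = k² + 3*L)
j = -39 (j = (1*((-4)² + 3*(-1)))*(-3) = (1*(16 - 3))*(-3) = (1*13)*(-3) = 13*(-3) = -39)
E = 37 (E = -2 - 1*(-39) = -2 + 39 = 37)
(10*J)*E = (10*18)*37 = 180*37 = 6660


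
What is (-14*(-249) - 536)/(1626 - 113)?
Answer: 2950/1513 ≈ 1.9498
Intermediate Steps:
(-14*(-249) - 536)/(1626 - 113) = (3486 - 536)/1513 = 2950*(1/1513) = 2950/1513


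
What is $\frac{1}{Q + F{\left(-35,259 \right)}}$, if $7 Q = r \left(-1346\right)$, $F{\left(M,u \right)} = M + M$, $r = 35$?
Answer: $- \frac{1}{6800} \approx -0.00014706$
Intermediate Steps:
$F{\left(M,u \right)} = 2 M$
$Q = -6730$ ($Q = \frac{35 \left(-1346\right)}{7} = \frac{1}{7} \left(-47110\right) = -6730$)
$\frac{1}{Q + F{\left(-35,259 \right)}} = \frac{1}{-6730 + 2 \left(-35\right)} = \frac{1}{-6730 - 70} = \frac{1}{-6800} = - \frac{1}{6800}$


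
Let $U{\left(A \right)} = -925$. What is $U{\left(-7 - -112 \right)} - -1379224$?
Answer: $1378299$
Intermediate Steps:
$U{\left(-7 - -112 \right)} - -1379224 = -925 - -1379224 = -925 + 1379224 = 1378299$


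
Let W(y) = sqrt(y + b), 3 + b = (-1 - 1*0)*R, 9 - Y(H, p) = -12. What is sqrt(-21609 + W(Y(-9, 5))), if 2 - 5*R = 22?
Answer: sqrt(-21609 + sqrt(22)) ≈ 146.98*I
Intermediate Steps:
R = -4 (R = 2/5 - 1/5*22 = 2/5 - 22/5 = -4)
Y(H, p) = 21 (Y(H, p) = 9 - 1*(-12) = 9 + 12 = 21)
b = 1 (b = -3 + (-1 - 1*0)*(-4) = -3 + (-1 + 0)*(-4) = -3 - 1*(-4) = -3 + 4 = 1)
W(y) = sqrt(1 + y) (W(y) = sqrt(y + 1) = sqrt(1 + y))
sqrt(-21609 + W(Y(-9, 5))) = sqrt(-21609 + sqrt(1 + 21)) = sqrt(-21609 + sqrt(22))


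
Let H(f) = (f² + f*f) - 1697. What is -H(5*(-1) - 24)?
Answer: 15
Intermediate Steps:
H(f) = -1697 + 2*f² (H(f) = (f² + f²) - 1697 = 2*f² - 1697 = -1697 + 2*f²)
-H(5*(-1) - 24) = -(-1697 + 2*(5*(-1) - 24)²) = -(-1697 + 2*(-5 - 24)²) = -(-1697 + 2*(-29)²) = -(-1697 + 2*841) = -(-1697 + 1682) = -1*(-15) = 15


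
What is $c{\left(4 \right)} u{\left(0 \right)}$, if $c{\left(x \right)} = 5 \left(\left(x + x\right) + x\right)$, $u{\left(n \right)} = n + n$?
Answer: $0$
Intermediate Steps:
$u{\left(n \right)} = 2 n$
$c{\left(x \right)} = 15 x$ ($c{\left(x \right)} = 5 \left(2 x + x\right) = 5 \cdot 3 x = 15 x$)
$c{\left(4 \right)} u{\left(0 \right)} = 15 \cdot 4 \cdot 2 \cdot 0 = 60 \cdot 0 = 0$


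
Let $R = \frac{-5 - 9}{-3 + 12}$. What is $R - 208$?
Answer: $- \frac{1886}{9} \approx -209.56$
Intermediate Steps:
$R = - \frac{14}{9} \approx -1.5556$
$R - 208 = - \frac{14}{9} - 208 = - \frac{1886}{9}$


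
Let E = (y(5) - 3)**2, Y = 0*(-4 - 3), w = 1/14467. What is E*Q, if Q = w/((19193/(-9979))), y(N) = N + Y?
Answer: -2348/16333243 ≈ -0.00014376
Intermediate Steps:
w = 1/14467 ≈ 6.9123e-5
Y = 0 (Y = 0*(-7) = 0)
y(N) = N (y(N) = N + 0 = N)
Q = -587/16333243 (Q = 1/(14467*((19193/(-9979)))) = 1/(14467*((19193*(-1/9979)))) = 1/(14467*(-1129/587)) = (1/14467)*(-587/1129) = -587/16333243 ≈ -3.5939e-5)
E = 4 (E = (5 - 3)**2 = 2**2 = 4)
E*Q = 4*(-587/16333243) = -2348/16333243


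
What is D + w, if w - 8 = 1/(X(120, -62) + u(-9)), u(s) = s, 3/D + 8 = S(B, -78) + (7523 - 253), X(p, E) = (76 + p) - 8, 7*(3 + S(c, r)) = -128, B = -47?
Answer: 24211788/3024205 ≈ 8.0060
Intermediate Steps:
S(c, r) = -149/7 (S(c, r) = -3 + (⅐)*(-128) = -3 - 128/7 = -149/7)
X(p, E) = 68 + p
D = 7/16895 (D = 3/(-8 + (-149/7 + (7523 - 253))) = 3/(-8 + (-149/7 + 7270)) = 3/(-8 + 50741/7) = 3/(50685/7) = 3*(7/50685) = 7/16895 ≈ 0.00041432)
w = 1433/179 (w = 8 + 1/((68 + 120) - 9) = 8 + 1/(188 - 9) = 8 + 1/179 = 1433/179 ≈ 8.0056)
D + w = 7/16895 + 1433/179 = 24211788/3024205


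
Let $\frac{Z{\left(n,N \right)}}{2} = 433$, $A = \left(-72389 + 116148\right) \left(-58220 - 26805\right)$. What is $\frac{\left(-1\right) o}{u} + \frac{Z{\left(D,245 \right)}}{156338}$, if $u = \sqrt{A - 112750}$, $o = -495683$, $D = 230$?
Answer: $\frac{433}{78169} - \frac{495683 i \sqrt{16536541}}{248048115} \approx 0.0055393 - 8.1263 i$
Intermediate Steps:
$A = -3720608975$ ($A = 43759 \left(-85025\right) = -3720608975$)
$Z{\left(n,N \right)} = 866$ ($Z{\left(n,N \right)} = 2 \cdot 433 = 866$)
$u = 15 i \sqrt{16536541}$ ($u = \sqrt{-3720608975 - 112750} = \sqrt{-3720721725} = 15 i \sqrt{16536541} \approx 60998.0 i$)
$\frac{\left(-1\right) o}{u} + \frac{Z{\left(D,245 \right)}}{156338} = \frac{\left(-1\right) \left(-495683\right)}{15 i \sqrt{16536541}} + \frac{866}{156338} = 495683 \left(- \frac{i \sqrt{16536541}}{248048115}\right) + 866 \cdot \frac{1}{156338} = - \frac{495683 i \sqrt{16536541}}{248048115} + \frac{433}{78169} = \frac{433}{78169} - \frac{495683 i \sqrt{16536541}}{248048115}$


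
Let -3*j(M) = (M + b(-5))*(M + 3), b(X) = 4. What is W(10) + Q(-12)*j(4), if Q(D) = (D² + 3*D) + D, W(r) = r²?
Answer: -1692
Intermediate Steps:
j(M) = -(3 + M)*(4 + M)/3 (j(M) = -(M + 4)*(M + 3)/3 = -(4 + M)*(3 + M)/3 = -(3 + M)*(4 + M)/3)
Q(D) = D² + 4*D
W(10) + Q(-12)*j(4) = 10² + (-12*(4 - 12))*(-4 - 7/3*4 - ⅓*4²) = 100 + (-12*(-8))*(-4 - 28/3 - ⅓*16) = 100 + 96*(-4 - 28/3 - 16/3) = 100 + 96*(-56/3) = 100 - 1792 = -1692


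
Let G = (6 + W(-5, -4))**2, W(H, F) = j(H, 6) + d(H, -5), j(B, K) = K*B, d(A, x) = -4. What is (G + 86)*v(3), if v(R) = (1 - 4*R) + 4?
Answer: -6090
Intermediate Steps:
j(B, K) = B*K
W(H, F) = -4 + 6*H (W(H, F) = H*6 - 4 = 6*H - 4 = -4 + 6*H)
v(R) = 5 - 4*R
G = 784 (G = (6 + (-4 + 6*(-5)))**2 = (6 + (-4 - 30))**2 = (6 - 34)**2 = (-28)**2 = 784)
(G + 86)*v(3) = (784 + 86)*(5 - 4*3) = 870*(5 - 12) = 870*(-7) = -6090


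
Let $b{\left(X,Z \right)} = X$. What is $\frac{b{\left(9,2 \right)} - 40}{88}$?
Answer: $- \frac{31}{88} \approx -0.35227$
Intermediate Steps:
$\frac{b{\left(9,2 \right)} - 40}{88} = \frac{9 - 40}{88} = \left(-31\right) \frac{1}{88} = - \frac{31}{88}$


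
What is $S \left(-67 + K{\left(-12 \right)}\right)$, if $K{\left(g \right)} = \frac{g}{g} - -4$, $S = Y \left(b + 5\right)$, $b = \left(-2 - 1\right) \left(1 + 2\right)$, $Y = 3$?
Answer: $744$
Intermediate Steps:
$b = -9$ ($b = \left(-3\right) 3 = -9$)
$S = -12$ ($S = 3 \left(-9 + 5\right) = 3 \left(-4\right) = -12$)
$K{\left(g \right)} = 5$ ($K{\left(g \right)} = 1 + 4 = 5$)
$S \left(-67 + K{\left(-12 \right)}\right) = - 12 \left(-67 + 5\right) = \left(-12\right) \left(-62\right) = 744$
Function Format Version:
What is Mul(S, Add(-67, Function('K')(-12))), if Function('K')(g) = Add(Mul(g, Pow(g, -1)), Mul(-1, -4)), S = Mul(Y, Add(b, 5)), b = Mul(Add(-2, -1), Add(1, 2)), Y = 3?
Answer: 744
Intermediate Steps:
b = -9 (b = Mul(-3, 3) = -9)
S = -12 (S = Mul(3, Add(-9, 5)) = Mul(3, -4) = -12)
Function('K')(g) = 5 (Function('K')(g) = Add(1, 4) = 5)
Mul(S, Add(-67, Function('K')(-12))) = Mul(-12, Add(-67, 5)) = Mul(-12, -62) = 744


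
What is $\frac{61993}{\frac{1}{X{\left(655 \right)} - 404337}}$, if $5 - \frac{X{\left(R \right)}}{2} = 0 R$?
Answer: $-25065443711$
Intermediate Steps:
$X{\left(R \right)} = 10$ ($X{\left(R \right)} = 10 - 2 \cdot 0 R = 10 - 0 = 10 + 0 = 10$)
$\frac{61993}{\frac{1}{X{\left(655 \right)} - 404337}} = \frac{61993}{\frac{1}{10 - 404337}} = \frac{61993}{\frac{1}{-404327}} = \frac{61993}{- \frac{1}{404327}} = 61993 \left(-404327\right) = -25065443711$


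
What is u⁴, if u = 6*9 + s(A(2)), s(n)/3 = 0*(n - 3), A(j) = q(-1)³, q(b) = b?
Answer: 8503056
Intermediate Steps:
A(j) = -1 (A(j) = (-1)³ = -1)
s(n) = 0 (s(n) = 3*(0*(n - 3)) = 3*(0*(-3 + n)) = 3*0 = 0)
u = 54 (u = 6*9 + 0 = 54 + 0 = 54)
u⁴ = 54⁴ = 8503056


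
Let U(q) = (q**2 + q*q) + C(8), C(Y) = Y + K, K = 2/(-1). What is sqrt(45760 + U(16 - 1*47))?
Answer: 2*sqrt(11922) ≈ 218.38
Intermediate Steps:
K = -2 (K = 2*(-1) = -2)
C(Y) = -2 + Y (C(Y) = Y - 2 = -2 + Y)
U(q) = 6 + 2*q**2 (U(q) = (q**2 + q*q) + (-2 + 8) = (q**2 + q**2) + 6 = 2*q**2 + 6 = 6 + 2*q**2)
sqrt(45760 + U(16 - 1*47)) = sqrt(45760 + (6 + 2*(16 - 1*47)**2)) = sqrt(45760 + (6 + 2*(16 - 47)**2)) = sqrt(45760 + (6 + 2*(-31)**2)) = sqrt(45760 + (6 + 2*961)) = sqrt(45760 + (6 + 1922)) = sqrt(45760 + 1928) = sqrt(47688) = 2*sqrt(11922)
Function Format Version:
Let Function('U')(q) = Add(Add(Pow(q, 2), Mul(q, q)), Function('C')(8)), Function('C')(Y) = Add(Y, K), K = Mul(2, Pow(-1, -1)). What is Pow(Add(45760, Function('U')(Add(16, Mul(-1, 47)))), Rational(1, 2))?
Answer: Mul(2, Pow(11922, Rational(1, 2))) ≈ 218.38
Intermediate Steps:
K = -2 (K = Mul(2, -1) = -2)
Function('C')(Y) = Add(-2, Y) (Function('C')(Y) = Add(Y, -2) = Add(-2, Y))
Function('U')(q) = Add(6, Mul(2, Pow(q, 2))) (Function('U')(q) = Add(Add(Pow(q, 2), Mul(q, q)), Add(-2, 8)) = Add(Add(Pow(q, 2), Pow(q, 2)), 6) = Add(Mul(2, Pow(q, 2)), 6) = Add(6, Mul(2, Pow(q, 2))))
Pow(Add(45760, Function('U')(Add(16, Mul(-1, 47)))), Rational(1, 2)) = Pow(Add(45760, Add(6, Mul(2, Pow(Add(16, Mul(-1, 47)), 2)))), Rational(1, 2)) = Pow(Add(45760, Add(6, Mul(2, Pow(Add(16, -47), 2)))), Rational(1, 2)) = Pow(Add(45760, Add(6, Mul(2, Pow(-31, 2)))), Rational(1, 2)) = Pow(Add(45760, Add(6, Mul(2, 961))), Rational(1, 2)) = Pow(Add(45760, Add(6, 1922)), Rational(1, 2)) = Pow(Add(45760, 1928), Rational(1, 2)) = Pow(47688, Rational(1, 2)) = Mul(2, Pow(11922, Rational(1, 2)))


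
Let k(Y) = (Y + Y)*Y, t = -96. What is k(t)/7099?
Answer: 18432/7099 ≈ 2.5964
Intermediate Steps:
k(Y) = 2*Y² (k(Y) = (2*Y)*Y = 2*Y²)
k(t)/7099 = (2*(-96)²)/7099 = (2*9216)*(1/7099) = 18432*(1/7099) = 18432/7099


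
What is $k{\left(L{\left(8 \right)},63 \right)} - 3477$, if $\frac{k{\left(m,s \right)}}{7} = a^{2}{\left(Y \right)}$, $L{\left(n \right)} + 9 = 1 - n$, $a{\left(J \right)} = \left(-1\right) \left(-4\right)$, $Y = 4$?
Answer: $-3365$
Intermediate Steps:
$a{\left(J \right)} = 4$
$L{\left(n \right)} = -8 - n$ ($L{\left(n \right)} = -9 - \left(-1 + n\right) = -8 - n$)
$k{\left(m,s \right)} = 112$ ($k{\left(m,s \right)} = 7 \cdot 4^{2} = 7 \cdot 16 = 112$)
$k{\left(L{\left(8 \right)},63 \right)} - 3477 = 112 - 3477 = -3365$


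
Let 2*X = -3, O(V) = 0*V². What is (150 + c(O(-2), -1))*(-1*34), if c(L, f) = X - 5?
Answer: -4879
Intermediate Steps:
O(V) = 0
X = -3/2 (X = (½)*(-3) = -3/2 ≈ -1.5000)
c(L, f) = -13/2 (c(L, f) = -3/2 - 5 = -13/2)
(150 + c(O(-2), -1))*(-1*34) = (150 - 13/2)*(-1*34) = (287/2)*(-34) = -4879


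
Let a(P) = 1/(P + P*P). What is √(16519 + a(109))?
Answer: 3*√263863678210/11990 ≈ 128.53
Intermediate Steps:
a(P) = 1/(P + P²)
√(16519 + a(109)) = √(16519 + 1/(109*(1 + 109))) = √(16519 + (1/109)/110) = √(16519 + (1/109)*(1/110)) = √(16519 + 1/11990) = √(198062811/11990) = 3*√263863678210/11990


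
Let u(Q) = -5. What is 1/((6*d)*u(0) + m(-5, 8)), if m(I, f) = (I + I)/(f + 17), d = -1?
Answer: 5/148 ≈ 0.033784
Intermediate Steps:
m(I, f) = 2*I/(17 + f) (m(I, f) = (2*I)/(17 + f) = 2*I/(17 + f))
1/((6*d)*u(0) + m(-5, 8)) = 1/((6*(-1))*(-5) + 2*(-5)/(17 + 8)) = 1/(-6*(-5) + 2*(-5)/25) = 1/(30 + 2*(-5)*(1/25)) = 1/(30 - ⅖) = 1/(148/5) = 5/148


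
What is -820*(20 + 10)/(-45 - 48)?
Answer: 8200/31 ≈ 264.52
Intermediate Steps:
-820*(20 + 10)/(-45 - 48) = -24600/(-93) = -24600*(-1)/93 = -820*(-10/31) = 8200/31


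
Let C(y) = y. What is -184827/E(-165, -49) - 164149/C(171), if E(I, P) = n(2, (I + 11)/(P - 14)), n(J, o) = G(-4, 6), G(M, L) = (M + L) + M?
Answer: 31277119/342 ≈ 91454.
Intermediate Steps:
G(M, L) = L + 2*M (G(M, L) = (L + M) + M = L + 2*M)
n(J, o) = -2 (n(J, o) = 6 + 2*(-4) = 6 - 8 = -2)
E(I, P) = -2
-184827/E(-165, -49) - 164149/C(171) = -184827/(-2) - 164149/171 = -184827*(-½) - 164149*1/171 = 184827/2 - 164149/171 = 31277119/342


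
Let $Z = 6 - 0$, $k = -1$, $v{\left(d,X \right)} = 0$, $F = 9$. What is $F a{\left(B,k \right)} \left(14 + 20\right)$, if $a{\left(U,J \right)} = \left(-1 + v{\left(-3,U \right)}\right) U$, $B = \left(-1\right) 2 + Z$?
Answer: $-1224$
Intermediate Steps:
$Z = 6$ ($Z = 6 + 0 = 6$)
$B = 4$ ($B = \left(-1\right) 2 + 6 = -2 + 6 = 4$)
$a{\left(U,J \right)} = - U$ ($a{\left(U,J \right)} = \left(-1 + 0\right) U = - U$)
$F a{\left(B,k \right)} \left(14 + 20\right) = 9 \left(-1\right) 4 \left(14 + 20\right) = 9 \left(\left(-4\right) 34\right) = 9 \left(-136\right) = -1224$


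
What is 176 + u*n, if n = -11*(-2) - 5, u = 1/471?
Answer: 82913/471 ≈ 176.04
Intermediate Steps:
u = 1/471 ≈ 0.0021231
n = 17 (n = 22 - 5 = 17)
176 + u*n = 176 + (1/471)*17 = 176 + 17/471 = 82913/471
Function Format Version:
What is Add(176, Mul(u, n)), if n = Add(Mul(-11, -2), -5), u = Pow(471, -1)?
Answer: Rational(82913, 471) ≈ 176.04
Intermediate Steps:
u = Rational(1, 471) ≈ 0.0021231
n = 17 (n = Add(22, -5) = 17)
Add(176, Mul(u, n)) = Add(176, Mul(Rational(1, 471), 17)) = Add(176, Rational(17, 471)) = Rational(82913, 471)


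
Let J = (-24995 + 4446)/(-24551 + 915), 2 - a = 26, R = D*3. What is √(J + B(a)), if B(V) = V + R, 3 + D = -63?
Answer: I*√30884233487/11818 ≈ 14.87*I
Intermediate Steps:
D = -66 (D = -3 - 63 = -66)
R = -198 (R = -66*3 = -198)
a = -24 (a = 2 - 1*26 = 2 - 26 = -24)
B(V) = -198 + V (B(V) = V - 198 = -198 + V)
J = 20549/23636 (J = -20549/(-23636) = -20549*(-1/23636) = 20549/23636 ≈ 0.86939)
√(J + B(a)) = √(20549/23636 + (-198 - 24)) = √(20549/23636 - 222) = √(-5226643/23636) = I*√30884233487/11818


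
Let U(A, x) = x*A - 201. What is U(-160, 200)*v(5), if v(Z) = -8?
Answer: 257608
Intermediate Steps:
U(A, x) = -201 + A*x (U(A, x) = A*x - 201 = -201 + A*x)
U(-160, 200)*v(5) = (-201 - 160*200)*(-8) = (-201 - 32000)*(-8) = -32201*(-8) = 257608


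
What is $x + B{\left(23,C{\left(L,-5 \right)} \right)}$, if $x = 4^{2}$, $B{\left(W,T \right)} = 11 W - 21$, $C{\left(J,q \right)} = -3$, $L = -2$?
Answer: $248$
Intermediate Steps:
$B{\left(W,T \right)} = -21 + 11 W$
$x = 16$
$x + B{\left(23,C{\left(L,-5 \right)} \right)} = 16 + \left(-21 + 11 \cdot 23\right) = 16 + \left(-21 + 253\right) = 16 + 232 = 248$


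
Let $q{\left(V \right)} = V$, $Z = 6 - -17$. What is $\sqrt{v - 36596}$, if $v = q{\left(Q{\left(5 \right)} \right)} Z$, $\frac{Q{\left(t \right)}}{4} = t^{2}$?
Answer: $2 i \sqrt{8574} \approx 185.19 i$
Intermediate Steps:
$Q{\left(t \right)} = 4 t^{2}$
$Z = 23$ ($Z = 6 + 17 = 23$)
$v = 2300$ ($v = 4 \cdot 5^{2} \cdot 23 = 4 \cdot 25 \cdot 23 = 100 \cdot 23 = 2300$)
$\sqrt{v - 36596} = \sqrt{2300 - 36596} = \sqrt{-34296} = 2 i \sqrt{8574}$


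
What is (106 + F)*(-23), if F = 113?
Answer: -5037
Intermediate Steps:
(106 + F)*(-23) = (106 + 113)*(-23) = 219*(-23) = -5037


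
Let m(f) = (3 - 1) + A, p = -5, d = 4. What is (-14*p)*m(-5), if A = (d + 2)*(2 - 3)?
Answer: -280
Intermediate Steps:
A = -6 (A = (4 + 2)*(2 - 3) = 6*(-1) = -6)
m(f) = -4 (m(f) = (3 - 1) - 6 = 2 - 6 = -4)
(-14*p)*m(-5) = -14*(-5)*(-4) = 70*(-4) = -280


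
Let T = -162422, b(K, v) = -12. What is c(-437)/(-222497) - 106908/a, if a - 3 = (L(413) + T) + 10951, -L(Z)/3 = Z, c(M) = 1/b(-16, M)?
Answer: 285440664019/407722192548 ≈ 0.70009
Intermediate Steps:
c(M) = -1/12 (c(M) = 1/(-12) = -1/12)
L(Z) = -3*Z
a = -152707 (a = 3 + ((-3*413 - 162422) + 10951) = 3 + ((-1239 - 162422) + 10951) = 3 + (-163661 + 10951) = 3 - 152710 = -152707)
c(-437)/(-222497) - 106908/a = -1/12/(-222497) - 106908/(-152707) = -1/12*(-1/222497) - 106908*(-1/152707) = 1/2669964 + 106908/152707 = 285440664019/407722192548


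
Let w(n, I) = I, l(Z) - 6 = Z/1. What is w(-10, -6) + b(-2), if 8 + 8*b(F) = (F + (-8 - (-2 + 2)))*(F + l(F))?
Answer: -19/2 ≈ -9.5000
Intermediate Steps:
l(Z) = 6 + Z (l(Z) = 6 + Z/1 = 6 + Z*1 = 6 + Z)
b(F) = -1 + (-8 + F)*(6 + 2*F)/8 (b(F) = -1 + ((F + (-8 - (-2 + 2)))*(F + (6 + F)))/8 = -1 + ((F + (-8 - 1*0))*(6 + 2*F))/8 = -1 + ((F + (-8 + 0))*(6 + 2*F))/8 = -1 + ((F - 8)*(6 + 2*F))/8 = -1 + ((-8 + F)*(6 + 2*F))/8 = -1 + (-8 + F)*(6 + 2*F)/8)
w(-10, -6) + b(-2) = -6 + (-7 - 5/4*(-2) + (¼)*(-2)²) = -6 + (-7 + 5/2 + (¼)*4) = -6 + (-7 + 5/2 + 1) = -6 - 7/2 = -19/2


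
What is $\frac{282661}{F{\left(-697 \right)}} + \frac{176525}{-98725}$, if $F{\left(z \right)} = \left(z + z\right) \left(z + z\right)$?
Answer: $- \frac{12604961107}{7673838964} \approx -1.6426$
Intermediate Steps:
$F{\left(z \right)} = 4 z^{2}$ ($F{\left(z \right)} = 2 z 2 z = 4 z^{2}$)
$\frac{282661}{F{\left(-697 \right)}} + \frac{176525}{-98725} = \frac{282661}{4 \left(-697\right)^{2}} + \frac{176525}{-98725} = \frac{282661}{4 \cdot 485809} + 176525 \left(- \frac{1}{98725}\right) = \frac{282661}{1943236} - \frac{7061}{3949} = - \frac{12604961107}{7673838964}$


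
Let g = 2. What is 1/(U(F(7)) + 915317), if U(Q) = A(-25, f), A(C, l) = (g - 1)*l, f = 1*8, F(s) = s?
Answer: 1/915325 ≈ 1.0925e-6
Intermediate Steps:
f = 8
A(C, l) = l (A(C, l) = (2 - 1)*l = 1*l = l)
U(Q) = 8
1/(U(F(7)) + 915317) = 1/(8 + 915317) = 1/915325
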